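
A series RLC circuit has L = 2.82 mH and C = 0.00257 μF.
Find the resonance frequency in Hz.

Step 1 — Resonance condition Im(Z)=0 gives ω₀ = 1/√(LC).
Step 2 — ω₀ = 1/√(0.00282·2.57e-09) = 3.715e+05 rad/s.
Step 3 — f₀ = ω₀/(2π) = 5.912e+04 Hz.

f₀ = 5.912e+04 Hz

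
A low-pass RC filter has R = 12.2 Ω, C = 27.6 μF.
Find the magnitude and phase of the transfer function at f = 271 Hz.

Step 1 — Angular frequency: ω = 2π·271 = 1703 rad/s.
Step 2 — Transfer function: H(jω) = 1/(1 + jωRC).
Step 3 — Denominator: 1 + jωRC = 1 + j·1703·12.2·2.76e-05 = 1 + j0.5733.
Step 4 — H = 0.7526 - j0.4315.
Step 5 — Magnitude: |H| = 0.8675 (-1.2 dB); phase: φ = -29.8°.

|H| = 0.8675 (-1.2 dB), φ = -29.8°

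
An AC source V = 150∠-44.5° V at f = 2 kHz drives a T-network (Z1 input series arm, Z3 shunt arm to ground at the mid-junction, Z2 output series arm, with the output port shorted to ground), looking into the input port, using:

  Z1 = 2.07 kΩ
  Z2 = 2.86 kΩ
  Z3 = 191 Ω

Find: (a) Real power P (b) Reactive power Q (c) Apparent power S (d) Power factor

Step 1 — Angular frequency: ω = 2π·f = 2π·2000 = 1.257e+04 rad/s.
Step 2 — Component impedances:
  Z1: Z = R = 2070 Ω
  Z2: Z = R = 2860 Ω
  Z3: Z = R = 191 Ω
Step 3 — With the output port shorted to ground, the output series arm Z2 runs from the junction to ground; the shunt arm Z3 also runs from the junction to ground. They appear in parallel: Z3 || Z2 = 179 Ω.
Step 4 — Series with input arm Z1: Z_in = Z1 + (Z3 || Z2) = 2249 Ω = 2249∠0.0° Ω.
Step 5 — Source phasor: V = 150∠-44.5° V = 107 - j105.1 V.
Step 6 — Current: I = V / Z = 0.04757 - j0.04675 A = 0.0667∠-44.5° A.
Step 7 — Complex power: S = V·I* = 10 VA.
Step 8 — Real power: P = Re(S) = 10 W.
Step 9 — Reactive power: Q = Im(S) = 0 VAR.
Step 10 — Apparent power: |S| = 10 VA.
Step 11 — Power factor: PF = P/|S| = 1 (unity).

(a) P = 10 W  (b) Q = 0 VAR  (c) S = 10 VA  (d) PF = 1 (unity)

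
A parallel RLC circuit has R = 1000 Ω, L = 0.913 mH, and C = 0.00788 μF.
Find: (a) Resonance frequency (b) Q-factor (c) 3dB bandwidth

Step 1 — Resonance: ω₀ = 1/√(LC) = 1/√(0.000913·7.88e-09) = 3.728e+05 rad/s.
Step 2 — f₀ = ω₀/(2π) = 5.934e+04 Hz.
Step 3 — Parallel Q: Q = R/(ω₀L) = 1000/(3.728e+05·0.000913) = 2.938.
Step 4 — Bandwidth: Δω = ω₀/Q = 1.269e+05 rad/s; BW = Δω/(2π) = 2.02e+04 Hz.

(a) f₀ = 5.934e+04 Hz  (b) Q = 2.938  (c) BW = 2.02e+04 Hz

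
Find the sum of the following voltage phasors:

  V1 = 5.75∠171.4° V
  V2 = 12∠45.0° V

Step 1 — Convert each phasor to rectangular form:
  V1 = 5.75·(cos(171.4°) + j·sin(171.4°)) = -5.685 + j0.8598 V
  V2 = 12·(cos(45.0°) + j·sin(45.0°)) = 8.485 + j8.485 V
Step 2 — Sum components: V_total = 2.8 + j9.345 V.
Step 3 — Convert to polar: |V_total| = 9.756 V, ∠V_total = 73.3°.

V_total = 9.756∠73.3° V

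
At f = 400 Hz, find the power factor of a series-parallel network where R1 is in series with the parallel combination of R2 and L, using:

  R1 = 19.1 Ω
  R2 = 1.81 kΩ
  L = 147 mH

Step 1 — Angular frequency: ω = 2π·f = 2π·400 = 2513 rad/s.
Step 2 — Component impedances:
  R1: Z = R = 19.1 Ω
  R2: Z = R = 1810 Ω
  L: Z = jωL = j·2513·0.147 = 0 + j369.5 Ω
Step 3 — Parallel branch: R2 || L = 1/(1/R2 + 1/L) = 72.39 + j354.7 Ω.
Step 4 — Series with R1: Z_total = R1 + (R2 || L) = 91.49 + j354.7 Ω = 366.3∠75.5° Ω.
Step 5 — Power factor: PF = cos(φ) = Re(Z)/|Z| = 91.49/366.3 = 0.2498.
Step 6 — Type: Im(Z) = 354.7 ⇒ lagging (phase φ = 75.5°).

PF = 0.2498 (lagging, φ = 75.5°)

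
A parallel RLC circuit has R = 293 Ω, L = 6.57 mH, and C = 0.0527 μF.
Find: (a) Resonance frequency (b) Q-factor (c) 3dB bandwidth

Step 1 — Resonance: ω₀ = 1/√(LC) = 1/√(0.00657·5.27e-08) = 5.374e+04 rad/s.
Step 2 — f₀ = ω₀/(2π) = 8553 Hz.
Step 3 — Parallel Q: Q = R/(ω₀L) = 293/(5.374e+04·0.00657) = 0.8298.
Step 4 — Bandwidth: Δω = ω₀/Q = 6.476e+04 rad/s; BW = Δω/(2π) = 1.031e+04 Hz.

(a) f₀ = 8553 Hz  (b) Q = 0.8298  (c) BW = 1.031e+04 Hz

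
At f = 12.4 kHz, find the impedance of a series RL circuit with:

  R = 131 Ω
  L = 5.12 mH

Step 1 — Angular frequency: ω = 2π·f = 2π·1.24e+04 = 7.791e+04 rad/s.
Step 2 — Component impedances:
  R: Z = R = 131 Ω
  L: Z = jωL = j·7.791e+04·0.00512 = 0 + j398.9 Ω
Step 3 — Series combination: Z_total = R + L = 131 + j398.9 Ω = 419.9∠71.8° Ω.

Z = 131 + j398.9 Ω = 419.9∠71.8° Ω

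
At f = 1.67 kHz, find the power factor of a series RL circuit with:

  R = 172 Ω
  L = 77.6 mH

Step 1 — Angular frequency: ω = 2π·f = 2π·1670 = 1.049e+04 rad/s.
Step 2 — Component impedances:
  R: Z = R = 172 Ω
  L: Z = jωL = j·1.049e+04·0.0776 = 0 + j814.3 Ω
Step 3 — Series combination: Z_total = R + L = 172 + j814.3 Ω = 832.2∠78.1° Ω.
Step 4 — Power factor: PF = cos(φ) = Re(Z)/|Z| = 172/832.2 = 0.2067.
Step 5 — Type: Im(Z) = 814.3 ⇒ lagging (phase φ = 78.1°).

PF = 0.2067 (lagging, φ = 78.1°)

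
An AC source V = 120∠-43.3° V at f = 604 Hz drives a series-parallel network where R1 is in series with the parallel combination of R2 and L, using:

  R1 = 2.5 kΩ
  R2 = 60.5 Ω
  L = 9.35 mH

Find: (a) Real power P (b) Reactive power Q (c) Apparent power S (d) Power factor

Step 1 — Angular frequency: ω = 2π·f = 2π·604 = 3795 rad/s.
Step 2 — Component impedances:
  R1: Z = R = 2500 Ω
  R2: Z = R = 60.5 Ω
  L: Z = jωL = j·3795·0.00935 = 0 + j35.48 Ω
Step 3 — Parallel branch: R2 || L = 1/(1/R2 + 1/L) = 15.48 + j26.4 Ω.
Step 4 — Series with R1: Z_total = R1 + (R2 || L) = 2515 + j26.4 Ω = 2516∠0.6° Ω.
Step 5 — Source phasor: V = 120∠-43.3° V = 87.33 - j82.3 V.
Step 6 — Current: I = V / Z = 0.03437 - j0.03308 A = 0.0477∠-43.9° A.
Step 7 — Complex power: S = V·I* = 5.724 + j0.06008 VA.
Step 8 — Real power: P = Re(S) = 5.724 W.
Step 9 — Reactive power: Q = Im(S) = 0.06008 VAR.
Step 10 — Apparent power: |S| = 5.724 VA.
Step 11 — Power factor: PF = P/|S| = 0.9999 (lagging).

(a) P = 5.724 W  (b) Q = 0.06008 VAR  (c) S = 5.724 VA  (d) PF = 0.9999 (lagging)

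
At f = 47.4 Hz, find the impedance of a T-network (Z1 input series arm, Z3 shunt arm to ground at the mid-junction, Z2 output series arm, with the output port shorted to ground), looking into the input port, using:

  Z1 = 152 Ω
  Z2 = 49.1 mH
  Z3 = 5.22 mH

Step 1 — Angular frequency: ω = 2π·f = 2π·47.4 = 297.8 rad/s.
Step 2 — Component impedances:
  Z1: Z = R = 152 Ω
  Z2: Z = jωL = j·297.8·0.0491 = 0 + j14.62 Ω
  Z3: Z = jωL = j·297.8·0.00522 = 0 + j1.555 Ω
Step 3 — With the output port shorted to ground, the output series arm Z2 runs from the junction to ground; the shunt arm Z3 also runs from the junction to ground. They appear in parallel: Z3 || Z2 = 0 + j1.405 Ω.
Step 4 — Series with input arm Z1: Z_in = Z1 + (Z3 || Z2) = 152 + j1.405 Ω = 152∠0.5° Ω.

Z = 152 + j1.405 Ω = 152∠0.5° Ω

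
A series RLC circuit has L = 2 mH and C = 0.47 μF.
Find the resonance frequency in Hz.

Step 1 — Resonance condition Im(Z)=0 gives ω₀ = 1/√(LC).
Step 2 — ω₀ = 1/√(0.002·4.7e-07) = 3.262e+04 rad/s.
Step 3 — f₀ = ω₀/(2π) = 5191 Hz.

f₀ = 5191 Hz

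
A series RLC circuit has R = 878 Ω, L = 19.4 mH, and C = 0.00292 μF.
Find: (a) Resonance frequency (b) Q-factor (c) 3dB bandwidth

Step 1 — Resonance condition Im(Z)=0 gives ω₀ = 1/√(LC).
Step 2 — ω₀ = 1/√(0.0194·2.92e-09) = 1.329e+05 rad/s.
Step 3 — f₀ = ω₀/(2π) = 2.115e+04 Hz.
Step 4 — Series Q: Q = ω₀L/R = 1.329e+05·0.0194/878 = 2.936.
Step 5 — 3dB bandwidth: Δω = ω₀/Q = 4.526e+04 rad/s; BW = Δω/(2π) = 7203 Hz.

(a) f₀ = 2.115e+04 Hz  (b) Q = 2.936  (c) BW = 7203 Hz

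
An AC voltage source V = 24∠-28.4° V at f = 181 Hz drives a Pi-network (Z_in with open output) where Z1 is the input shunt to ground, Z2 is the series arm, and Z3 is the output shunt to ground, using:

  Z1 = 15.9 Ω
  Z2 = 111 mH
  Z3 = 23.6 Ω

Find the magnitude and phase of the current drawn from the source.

Step 1 — Angular frequency: ω = 2π·f = 2π·181 = 1137 rad/s.
Step 2 — Component impedances:
  Z1: Z = R = 15.9 Ω
  Z2: Z = jωL = j·1137·0.111 = 0 + j126.2 Ω
  Z3: Z = R = 23.6 Ω
Step 3 — With open output, the series arm Z2 and the output shunt Z3 appear in series to ground: Z2 + Z3 = 23.6 + j126.2 Ω.
Step 4 — Parallel with input shunt Z1: Z_in = Z1 || (Z2 + Z3) = 15.33 + j1.824 Ω = 15.44∠6.8° Ω.
Step 5 — Source phasor: V = 24∠-28.4° V = 21.11 - j11.41 V.
Step 6 — Ohm's law: I = V / Z_total = (21.11 - j11.41) / (15.33 + j1.824) = 1.271 - j0.8958 A.
Step 7 — Convert to polar: |I| = 1.555 A, ∠I = -35.2°.

I = 1.555∠-35.2° A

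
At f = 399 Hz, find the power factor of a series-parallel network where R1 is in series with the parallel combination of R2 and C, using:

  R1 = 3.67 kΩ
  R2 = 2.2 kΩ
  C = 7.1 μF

Step 1 — Angular frequency: ω = 2π·f = 2π·399 = 2507 rad/s.
Step 2 — Component impedances:
  R1: Z = R = 3670 Ω
  R2: Z = R = 2200 Ω
  C: Z = 1/(jωC) = -j/(ω·C) = 0 - j56.18 Ω
Step 3 — Parallel branch: R2 || C = 1/(1/R2 + 1/C) = 1.434 - j56.14 Ω.
Step 4 — Series with R1: Z_total = R1 + (R2 || C) = 3671 - j56.14 Ω = 3672∠-0.9° Ω.
Step 5 — Power factor: PF = cos(φ) = Re(Z)/|Z| = 3671.4/3671.9 = 0.9999.
Step 6 — Type: Im(Z) = -56.14 ⇒ leading (phase φ = -0.9°).

PF = 0.9999 (leading, φ = -0.9°)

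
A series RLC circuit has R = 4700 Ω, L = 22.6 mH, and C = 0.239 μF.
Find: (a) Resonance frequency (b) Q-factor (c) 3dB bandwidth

Step 1 — Resonance: ω₀ = 1/√(LC) = 1/√(0.0226·2.39e-07) = 1.361e+04 rad/s.
Step 2 — f₀ = ω₀/(2π) = 2166 Hz.
Step 3 — Series Q: Q = ω₀L/R = 1.361e+04·0.0226/4700 = 0.06543.
Step 4 — Bandwidth: Δω = ω₀/Q = 2.08e+05 rad/s; BW = Δω/(2π) = 3.31e+04 Hz.

(a) f₀ = 2166 Hz  (b) Q = 0.06543  (c) BW = 3.31e+04 Hz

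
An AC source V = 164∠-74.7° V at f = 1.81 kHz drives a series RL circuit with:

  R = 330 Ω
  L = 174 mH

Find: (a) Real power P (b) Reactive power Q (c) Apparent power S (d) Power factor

Step 1 — Angular frequency: ω = 2π·f = 2π·1810 = 1.137e+04 rad/s.
Step 2 — Component impedances:
  R: Z = R = 330 Ω
  L: Z = jωL = j·1.137e+04·0.174 = 0 + j1979 Ω
Step 3 — Series combination: Z_total = R + L = 330 + j1979 Ω = 2006∠80.5° Ω.
Step 4 — Source phasor: V = 164∠-74.7° V = 43.28 - j158.2 V.
Step 5 — Current: I = V / Z = -0.07423 - j0.03425 A = 0.08175∠-155.2° A.
Step 6 — Complex power: S = V·I* = 2.205 + j13.22 VA.
Step 7 — Real power: P = Re(S) = 2.205 W.
Step 8 — Reactive power: Q = Im(S) = 13.22 VAR.
Step 9 — Apparent power: |S| = 13.41 VA.
Step 10 — Power factor: PF = P/|S| = 0.1645 (lagging).

(a) P = 2.205 W  (b) Q = 13.22 VAR  (c) S = 13.41 VA  (d) PF = 0.1645 (lagging)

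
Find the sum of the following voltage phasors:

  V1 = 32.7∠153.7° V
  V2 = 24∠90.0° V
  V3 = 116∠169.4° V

Step 1 — Convert each phasor to rectangular form:
  V1 = 32.7·(cos(153.7°) + j·sin(153.7°)) = -29.32 + j14.49 V
  V2 = 24·(cos(90.0°) + j·sin(90.0°)) = 0 + j24 V
  V3 = 116·(cos(169.4°) + j·sin(169.4°)) = -114 + j21.34 V
Step 2 — Sum components: V_total = -143.3 + j59.83 V.
Step 3 — Convert to polar: |V_total| = 155.3 V, ∠V_total = 157.3°.

V_total = 155.3∠157.3° V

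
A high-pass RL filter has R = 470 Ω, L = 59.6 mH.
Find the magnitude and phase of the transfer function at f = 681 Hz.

Step 1 — Angular frequency: ω = 2π·681 = 4279 rad/s.
Step 2 — Transfer function: H(jω) = jωL/(R + jωL).
Step 3 — Numerator jωL = j·255; denominator R + jωL = 470 + j255.
Step 4 — H = 0.2274 + j0.4192.
Step 5 — Magnitude: |H| = 0.4769 (-6.4 dB); phase: φ = 61.5°.

|H| = 0.4769 (-6.4 dB), φ = 61.5°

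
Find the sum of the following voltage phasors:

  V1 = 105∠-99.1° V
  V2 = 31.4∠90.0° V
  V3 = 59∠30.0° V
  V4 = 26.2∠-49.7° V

Step 1 — Convert each phasor to rectangular form:
  V1 = 105·(cos(-99.1°) + j·sin(-99.1°)) = -16.61 - j103.7 V
  V2 = 31.4·(cos(90.0°) + j·sin(90.0°)) = 0 + j31.4 V
  V3 = 59·(cos(30.0°) + j·sin(30.0°)) = 51.1 + j29.5 V
  V4 = 26.2·(cos(-49.7°) + j·sin(-49.7°)) = 16.95 - j19.98 V
Step 2 — Sum components: V_total = 51.43 - j62.76 V.
Step 3 — Convert to polar: |V_total| = 81.14 V, ∠V_total = -50.7°.

V_total = 81.14∠-50.7° V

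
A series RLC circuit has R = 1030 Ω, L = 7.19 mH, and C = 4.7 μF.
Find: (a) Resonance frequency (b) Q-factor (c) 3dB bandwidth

Step 1 — Resonance condition Im(Z)=0 gives ω₀ = 1/√(LC).
Step 2 — ω₀ = 1/√(0.00719·4.7e-06) = 5440 rad/s.
Step 3 — f₀ = ω₀/(2π) = 865.8 Hz.
Step 4 — Series Q: Q = ω₀L/R = 5440·0.00719/1030 = 0.03797.
Step 5 — 3dB bandwidth: Δω = ω₀/Q = 1.433e+05 rad/s; BW = Δω/(2π) = 2.28e+04 Hz.

(a) f₀ = 865.8 Hz  (b) Q = 0.03797  (c) BW = 2.28e+04 Hz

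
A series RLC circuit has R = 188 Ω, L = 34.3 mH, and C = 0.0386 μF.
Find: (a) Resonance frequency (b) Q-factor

Step 1 — Resonance condition Im(Z)=0 gives ω₀ = 1/√(LC).
Step 2 — ω₀ = 1/√(0.0343·3.86e-08) = 2.748e+04 rad/s.
Step 3 — f₀ = ω₀/(2π) = 4374 Hz.
Step 4 — Series Q: Q = ω₀L/R = 2.748e+04·0.0343/188 = 5.014.

(a) f₀ = 4374 Hz  (b) Q = 5.014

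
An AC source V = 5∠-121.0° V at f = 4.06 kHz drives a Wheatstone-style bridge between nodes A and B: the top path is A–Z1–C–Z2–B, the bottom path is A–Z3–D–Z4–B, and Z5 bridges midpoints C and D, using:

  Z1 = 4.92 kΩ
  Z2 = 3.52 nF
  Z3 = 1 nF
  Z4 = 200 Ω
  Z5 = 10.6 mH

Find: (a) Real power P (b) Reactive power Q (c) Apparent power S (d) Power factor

Step 1 — Angular frequency: ω = 2π·f = 2π·4060 = 2.551e+04 rad/s.
Step 2 — Component impedances:
  Z1: Z = R = 4920 Ω
  Z2: Z = 1/(jωC) = -j/(ω·C) = 0 - j1.114e+04 Ω
  Z3: Z = 1/(jωC) = -j/(ω·C) = 0 - j3.92e+04 Ω
  Z4: Z = R = 200 Ω
  Z5: Z = jωL = j·2.551e+04·0.0106 = 0 + j270.4 Ω
Step 3 — Bridge requires nodal analysis (the Z5 bridge couples midpoints C and D, so the two paths cannot be reduced to a simple series/parallel combination). Setting node B to ground and injecting 1 A at node A, the 3-node admittance system at A, C, D solves to V_A = Z_AB = 5122 - j346.9 Ω = 5133∠-3.9° Ω.
Step 4 — Source phasor: V = 5∠-121.0° V = -2.575 - j4.286 V.
Step 5 — Current: I = V / Z = -0.0004441 - j0.0008669 A = 0.000974∠-117.1° A.
Step 6 — Complex power: S = V·I* = 0.004859 - j0.0003291 VA.
Step 7 — Real power: P = Re(S) = 0.004859 W.
Step 8 — Reactive power: Q = Im(S) = -0.0003291 VAR.
Step 9 — Apparent power: |S| = 0.00487 VA.
Step 10 — Power factor: PF = P/|S| = 0.9977 (leading).

(a) P = 0.004859 W  (b) Q = -0.0003291 VAR  (c) S = 0.00487 VA  (d) PF = 0.9977 (leading)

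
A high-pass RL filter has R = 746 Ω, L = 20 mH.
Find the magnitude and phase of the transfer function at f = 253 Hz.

Step 1 — Angular frequency: ω = 2π·253 = 1590 rad/s.
Step 2 — Transfer function: H(jω) = jωL/(R + jωL).
Step 3 — Numerator jωL = j·31.79; denominator R + jωL = 746 + j31.79.
Step 4 — H = 0.001813 + j0.04254.
Step 5 — Magnitude: |H| = 0.04258 (-27.4 dB); phase: φ = 87.6°.

|H| = 0.04258 (-27.4 dB), φ = 87.6°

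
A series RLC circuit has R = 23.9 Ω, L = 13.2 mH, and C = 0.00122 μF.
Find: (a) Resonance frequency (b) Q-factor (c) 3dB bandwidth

Step 1 — Resonance condition Im(Z)=0 gives ω₀ = 1/√(LC).
Step 2 — ω₀ = 1/√(0.0132·1.22e-09) = 2.492e+05 rad/s.
Step 3 — f₀ = ω₀/(2π) = 3.966e+04 Hz.
Step 4 — Series Q: Q = ω₀L/R = 2.492e+05·0.0132/23.9 = 137.6.
Step 5 — 3dB bandwidth: Δω = ω₀/Q = 1811 rad/s; BW = Δω/(2π) = 288.2 Hz.

(a) f₀ = 3.966e+04 Hz  (b) Q = 137.6  (c) BW = 288.2 Hz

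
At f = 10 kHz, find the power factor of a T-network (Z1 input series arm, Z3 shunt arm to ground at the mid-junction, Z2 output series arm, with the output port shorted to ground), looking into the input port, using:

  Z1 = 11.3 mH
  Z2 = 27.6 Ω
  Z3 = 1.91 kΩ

Step 1 — Angular frequency: ω = 2π·f = 2π·1e+04 = 6.283e+04 rad/s.
Step 2 — Component impedances:
  Z1: Z = jωL = j·6.283e+04·0.0113 = 0 + j710 Ω
  Z2: Z = R = 27.6 Ω
  Z3: Z = R = 1910 Ω
Step 3 — With the output port shorted to ground, the output series arm Z2 runs from the junction to ground; the shunt arm Z3 also runs from the junction to ground. They appear in parallel: Z3 || Z2 = 27.21 Ω.
Step 4 — Series with input arm Z1: Z_in = Z1 + (Z3 || Z2) = 27.21 + j710 Ω = 710.5∠87.8° Ω.
Step 5 — Power factor: PF = cos(φ) = Re(Z)/|Z| = 27.207/710.52 = 0.03829.
Step 6 — Type: Im(Z) = 710 ⇒ lagging (phase φ = 87.8°).

PF = 0.03829 (lagging, φ = 87.8°)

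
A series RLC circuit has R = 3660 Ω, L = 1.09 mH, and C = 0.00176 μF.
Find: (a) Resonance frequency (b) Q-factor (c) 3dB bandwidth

Step 1 — Resonance: ω₀ = 1/√(LC) = 1/√(0.00109·1.76e-09) = 7.22e+05 rad/s.
Step 2 — f₀ = ω₀/(2π) = 1.149e+05 Hz.
Step 3 — Series Q: Q = ω₀L/R = 7.22e+05·0.00109/3660 = 0.215.
Step 4 — Bandwidth: Δω = ω₀/Q = 3.358e+06 rad/s; BW = Δω/(2π) = 5.344e+05 Hz.

(a) f₀ = 1.149e+05 Hz  (b) Q = 0.215  (c) BW = 5.344e+05 Hz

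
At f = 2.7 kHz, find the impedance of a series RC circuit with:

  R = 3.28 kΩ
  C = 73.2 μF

Step 1 — Angular frequency: ω = 2π·f = 2π·2700 = 1.696e+04 rad/s.
Step 2 — Component impedances:
  R: Z = R = 3280 Ω
  C: Z = 1/(jωC) = -j/(ω·C) = 0 - j0.8053 Ω
Step 3 — Series combination: Z_total = R + C = 3280 - j0.8053 Ω = 3280∠-0.0° Ω.

Z = 3280 - j0.8053 Ω = 3280∠-0.0° Ω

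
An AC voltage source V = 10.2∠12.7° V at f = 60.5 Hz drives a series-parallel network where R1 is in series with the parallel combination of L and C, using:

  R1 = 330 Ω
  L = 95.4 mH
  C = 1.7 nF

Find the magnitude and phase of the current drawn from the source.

Step 1 — Angular frequency: ω = 2π·f = 2π·60.5 = 380.1 rad/s.
Step 2 — Component impedances:
  R1: Z = R = 330 Ω
  L: Z = jωL = j·380.1·0.0954 = 0 + j36.26 Ω
  C: Z = 1/(jωC) = -j/(ω·C) = 0 - j1.547e+06 Ω
Step 3 — Parallel branch: L || C = 1/(1/L + 1/C) = 0 + j36.27 Ω.
Step 4 — Series with R1: Z_total = R1 + (L || C) = 330 + j36.27 Ω = 332∠6.3° Ω.
Step 5 — Source phasor: V = 10.2∠12.7° V = 9.95 + j2.242 V.
Step 6 — Ohm's law: I = V / Z_total = (9.95 + j2.242) / (330 + j36.27) = 0.03053 + j0.00344 A.
Step 7 — Convert to polar: |I| = 0.03072 A, ∠I = 6.4°.

I = 0.03072∠6.4° A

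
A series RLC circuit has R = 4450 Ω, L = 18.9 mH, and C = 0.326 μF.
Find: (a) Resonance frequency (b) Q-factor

Step 1 — Resonance condition Im(Z)=0 gives ω₀ = 1/√(LC).
Step 2 — ω₀ = 1/√(0.0189·3.26e-07) = 1.274e+04 rad/s.
Step 3 — f₀ = ω₀/(2π) = 2028 Hz.
Step 4 — Series Q: Q = ω₀L/R = 1.274e+04·0.0189/4450 = 0.05411.

(a) f₀ = 2028 Hz  (b) Q = 0.05411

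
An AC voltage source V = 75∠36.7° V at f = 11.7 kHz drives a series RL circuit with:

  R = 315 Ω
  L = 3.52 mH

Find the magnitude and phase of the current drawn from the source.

Step 1 — Angular frequency: ω = 2π·f = 2π·1.17e+04 = 7.351e+04 rad/s.
Step 2 — Component impedances:
  R: Z = R = 315 Ω
  L: Z = jωL = j·7.351e+04·0.00352 = 0 + j258.8 Ω
Step 3 — Series combination: Z_total = R + L = 315 + j258.8 Ω = 407.7∠39.4° Ω.
Step 4 — Source phasor: V = 75∠36.7° V = 60.13 + j44.82 V.
Step 5 — Ohm's law: I = V / Z_total = (60.13 + j44.82) / (315 + j258.8) = 0.1838 - j0.008674 A.
Step 6 — Convert to polar: |I| = 0.184 A, ∠I = -2.7°.

I = 0.184∠-2.7° A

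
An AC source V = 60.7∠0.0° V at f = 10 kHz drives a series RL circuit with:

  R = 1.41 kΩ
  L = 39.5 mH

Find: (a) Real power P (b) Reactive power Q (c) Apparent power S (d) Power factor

Step 1 — Angular frequency: ω = 2π·f = 2π·1e+04 = 6.283e+04 rad/s.
Step 2 — Component impedances:
  R: Z = R = 1410 Ω
  L: Z = jωL = j·6.283e+04·0.0395 = 0 + j2482 Ω
Step 3 — Series combination: Z_total = R + L = 1410 + j2482 Ω = 2854∠60.4° Ω.
Step 4 — Source phasor: V = 60.7∠0.0° V = 60.7 V.
Step 5 — Current: I = V / Z = 0.0105 - j0.01849 A = 0.02127∠-60.4° A.
Step 6 — Complex power: S = V·I* = 0.6376 + j1.122 VA.
Step 7 — Real power: P = Re(S) = 0.6376 W.
Step 8 — Reactive power: Q = Im(S) = 1.122 VAR.
Step 9 — Apparent power: |S| = 1.291 VA.
Step 10 — Power factor: PF = P/|S| = 0.494 (lagging).

(a) P = 0.6376 W  (b) Q = 1.122 VAR  (c) S = 1.291 VA  (d) PF = 0.494 (lagging)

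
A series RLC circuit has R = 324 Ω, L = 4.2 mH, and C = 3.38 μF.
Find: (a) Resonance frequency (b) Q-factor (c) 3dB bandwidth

Step 1 — Resonance condition Im(Z)=0 gives ω₀ = 1/√(LC).
Step 2 — ω₀ = 1/√(0.0042·3.38e-06) = 8393 rad/s.
Step 3 — f₀ = ω₀/(2π) = 1336 Hz.
Step 4 — Series Q: Q = ω₀L/R = 8393·0.0042/324 = 0.1088.
Step 5 — 3dB bandwidth: Δω = ω₀/Q = 7.714e+04 rad/s; BW = Δω/(2π) = 1.228e+04 Hz.

(a) f₀ = 1336 Hz  (b) Q = 0.1088  (c) BW = 1.228e+04 Hz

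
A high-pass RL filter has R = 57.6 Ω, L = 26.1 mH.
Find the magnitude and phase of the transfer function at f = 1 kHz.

Step 1 — Angular frequency: ω = 2π·1000 = 6283 rad/s.
Step 2 — Transfer function: H(jω) = jωL/(R + jωL).
Step 3 — Numerator jωL = j·164; denominator R + jωL = 57.6 + j164.
Step 4 — H = 0.8902 + j0.3127.
Step 5 — Magnitude: |H| = 0.9435 (-0.5 dB); phase: φ = 19.4°.

|H| = 0.9435 (-0.5 dB), φ = 19.4°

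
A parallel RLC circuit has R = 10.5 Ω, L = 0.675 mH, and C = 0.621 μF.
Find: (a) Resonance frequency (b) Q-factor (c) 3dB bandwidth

Step 1 — Resonance: ω₀ = 1/√(LC) = 1/√(0.000675·6.21e-07) = 4.884e+04 rad/s.
Step 2 — f₀ = ω₀/(2π) = 7774 Hz.
Step 3 — Parallel Q: Q = R/(ω₀L) = 10.5/(4.884e+04·0.000675) = 0.3185.
Step 4 — Bandwidth: Δω = ω₀/Q = 1.534e+05 rad/s; BW = Δω/(2π) = 2.441e+04 Hz.

(a) f₀ = 7774 Hz  (b) Q = 0.3185  (c) BW = 2.441e+04 Hz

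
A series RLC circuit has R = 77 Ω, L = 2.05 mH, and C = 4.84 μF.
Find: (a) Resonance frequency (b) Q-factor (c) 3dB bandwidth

Step 1 — Resonance: ω₀ = 1/√(LC) = 1/√(0.00205·4.84e-06) = 1.004e+04 rad/s.
Step 2 — f₀ = ω₀/(2π) = 1598 Hz.
Step 3 — Series Q: Q = ω₀L/R = 1.004e+04·0.00205/77 = 0.2673.
Step 4 — Bandwidth: Δω = ω₀/Q = 3.756e+04 rad/s; BW = Δω/(2π) = 5978 Hz.

(a) f₀ = 1598 Hz  (b) Q = 0.2673  (c) BW = 5978 Hz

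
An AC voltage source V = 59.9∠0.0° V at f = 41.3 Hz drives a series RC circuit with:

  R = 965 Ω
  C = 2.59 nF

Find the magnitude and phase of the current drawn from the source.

Step 1 — Angular frequency: ω = 2π·f = 2π·41.3 = 259.5 rad/s.
Step 2 — Component impedances:
  R: Z = R = 965 Ω
  C: Z = 1/(jωC) = -j/(ω·C) = 0 - j1.488e+06 Ω
Step 3 — Series combination: Z_total = R + C = 965 - j1.488e+06 Ω = 1.488e+06∠-90.0° Ω.
Step 4 — Source phasor: V = 59.9∠0.0° V = 59.9 V.
Step 5 — Ohm's law: I = V / Z_total = (59.9) / (965 - j1.488e+06) = 2.611e-08 + j4.026e-05 A.
Step 6 — Convert to polar: |I| = 4.026e-05 A, ∠I = 90.0°.

I = 4.026e-05∠90.0° A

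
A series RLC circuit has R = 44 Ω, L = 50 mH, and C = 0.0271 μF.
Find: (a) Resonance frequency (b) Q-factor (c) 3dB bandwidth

Step 1 — Resonance: ω₀ = 1/√(LC) = 1/√(0.05·2.71e-08) = 2.717e+04 rad/s.
Step 2 — f₀ = ω₀/(2π) = 4324 Hz.
Step 3 — Series Q: Q = ω₀L/R = 2.717e+04·0.05/44 = 30.87.
Step 4 — Bandwidth: Δω = ω₀/Q = 880 rad/s; BW = Δω/(2π) = 140.1 Hz.

(a) f₀ = 4324 Hz  (b) Q = 30.87  (c) BW = 140.1 Hz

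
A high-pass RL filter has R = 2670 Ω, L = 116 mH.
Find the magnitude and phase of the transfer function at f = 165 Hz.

Step 1 — Angular frequency: ω = 2π·165 = 1037 rad/s.
Step 2 — Transfer function: H(jω) = jωL/(R + jωL).
Step 3 — Numerator jωL = j·120.3; denominator R + jωL = 2670 + j120.3.
Step 4 — H = 0.002025 + j0.04495.
Step 5 — Magnitude: |H| = 0.045 (-26.9 dB); phase: φ = 87.4°.

|H| = 0.045 (-26.9 dB), φ = 87.4°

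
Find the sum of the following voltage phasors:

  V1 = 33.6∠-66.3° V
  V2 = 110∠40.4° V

Step 1 — Convert each phasor to rectangular form:
  V1 = 33.6·(cos(-66.3°) + j·sin(-66.3°)) = 13.51 - j30.77 V
  V2 = 110·(cos(40.4°) + j·sin(40.4°)) = 83.77 + j71.29 V
Step 2 — Sum components: V_total = 97.27 + j40.53 V.
Step 3 — Convert to polar: |V_total| = 105.4 V, ∠V_total = 22.6°.

V_total = 105.4∠22.6° V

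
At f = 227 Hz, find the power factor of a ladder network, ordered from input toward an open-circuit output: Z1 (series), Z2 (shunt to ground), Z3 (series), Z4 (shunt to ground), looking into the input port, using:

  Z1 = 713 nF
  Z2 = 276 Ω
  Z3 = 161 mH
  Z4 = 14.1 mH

Step 1 — Angular frequency: ω = 2π·f = 2π·227 = 1426 rad/s.
Step 2 — Component impedances:
  Z1: Z = 1/(jωC) = -j/(ω·C) = 0 - j983.3 Ω
  Z2: Z = R = 276 Ω
  Z3: Z = jωL = j·1426·0.161 = 0 + j229.6 Ω
  Z4: Z = jωL = j·1426·0.0141 = 0 + j20.11 Ω
Step 3 — Ladder network (open output): work backward from the far end, alternating series and parallel combinations. Z_in = 124.2 - j846 Ω = 855.1∠-81.6° Ω.
Step 4 — Power factor: PF = cos(φ) = Re(Z)/|Z| = 124.25/855.1 = 0.1453.
Step 5 — Type: Im(Z) = -846 ⇒ leading (phase φ = -81.6°).

PF = 0.1453 (leading, φ = -81.6°)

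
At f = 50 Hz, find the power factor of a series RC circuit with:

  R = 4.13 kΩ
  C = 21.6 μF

Step 1 — Angular frequency: ω = 2π·f = 2π·50 = 314.2 rad/s.
Step 2 — Component impedances:
  R: Z = R = 4130 Ω
  C: Z = 1/(jωC) = -j/(ω·C) = 0 - j147.4 Ω
Step 3 — Series combination: Z_total = R + C = 4130 - j147.4 Ω = 4133∠-2.0° Ω.
Step 4 — Power factor: PF = cos(φ) = Re(Z)/|Z| = 4130/4132.6 = 0.9994.
Step 5 — Type: Im(Z) = -147.4 ⇒ leading (phase φ = -2.0°).

PF = 0.9994 (leading, φ = -2.0°)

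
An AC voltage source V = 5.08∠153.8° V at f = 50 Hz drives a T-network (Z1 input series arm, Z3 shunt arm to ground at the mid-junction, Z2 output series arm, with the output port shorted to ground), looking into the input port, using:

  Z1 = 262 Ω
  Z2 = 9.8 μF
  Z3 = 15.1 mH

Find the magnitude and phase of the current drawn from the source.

Step 1 — Angular frequency: ω = 2π·f = 2π·50 = 314.2 rad/s.
Step 2 — Component impedances:
  Z1: Z = R = 262 Ω
  Z2: Z = 1/(jωC) = -j/(ω·C) = 0 - j324.8 Ω
  Z3: Z = jωL = j·314.2·0.0151 = 0 + j4.744 Ω
Step 3 — With the output port shorted to ground, the output series arm Z2 runs from the junction to ground; the shunt arm Z3 also runs from the junction to ground. They appear in parallel: Z3 || Z2 = 0 + j4.814 Ω.
Step 4 — Series with input arm Z1: Z_in = Z1 + (Z3 || Z2) = 262 + j4.814 Ω = 262∠1.1° Ω.
Step 5 — Source phasor: V = 5.08∠153.8° V = -4.558 + j2.243 V.
Step 6 — Ohm's law: I = V / Z_total = (-4.558 + j2.243) / (262 + j4.814) = -0.01723 + j0.008877 A.
Step 7 — Convert to polar: |I| = 0.01939 A, ∠I = 152.7°.

I = 0.01939∠152.7° A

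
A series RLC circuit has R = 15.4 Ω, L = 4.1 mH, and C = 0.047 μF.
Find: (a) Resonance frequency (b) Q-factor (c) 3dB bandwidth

Step 1 — Resonance: ω₀ = 1/√(LC) = 1/√(0.0041·4.7e-08) = 7.204e+04 rad/s.
Step 2 — f₀ = ω₀/(2π) = 1.147e+04 Hz.
Step 3 — Series Q: Q = ω₀L/R = 7.204e+04·0.0041/15.4 = 19.18.
Step 4 — Bandwidth: Δω = ω₀/Q = 3756 rad/s; BW = Δω/(2π) = 597.8 Hz.

(a) f₀ = 1.147e+04 Hz  (b) Q = 19.18  (c) BW = 597.8 Hz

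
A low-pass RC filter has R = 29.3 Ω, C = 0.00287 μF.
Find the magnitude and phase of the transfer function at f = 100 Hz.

Step 1 — Angular frequency: ω = 2π·100 = 628.3 rad/s.
Step 2 — Transfer function: H(jω) = 1/(1 + jωRC).
Step 3 — Denominator: 1 + jωRC = 1 + j·628.3·29.3·2.87e-09 = 1 + j5.284e-05.
Step 4 — H = 1 - j5.284e-05.
Step 5 — Magnitude: |H| = 1 (-0.0 dB); phase: φ = -0.0°.

|H| = 1 (-0.0 dB), φ = -0.0°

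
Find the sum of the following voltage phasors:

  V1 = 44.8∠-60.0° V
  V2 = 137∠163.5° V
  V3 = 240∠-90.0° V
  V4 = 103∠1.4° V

Step 1 — Convert each phasor to rectangular form:
  V1 = 44.8·(cos(-60.0°) + j·sin(-60.0°)) = 22.4 - j38.8 V
  V2 = 137·(cos(163.5°) + j·sin(163.5°)) = -131.4 + j38.91 V
  V3 = 240·(cos(-90.0°) + j·sin(-90.0°)) = 0 - j240 V
  V4 = 103·(cos(1.4°) + j·sin(1.4°)) = 103 + j2.517 V
Step 2 — Sum components: V_total = -5.989 - j237.4 V.
Step 3 — Convert to polar: |V_total| = 237.4 V, ∠V_total = -91.4°.

V_total = 237.4∠-91.4° V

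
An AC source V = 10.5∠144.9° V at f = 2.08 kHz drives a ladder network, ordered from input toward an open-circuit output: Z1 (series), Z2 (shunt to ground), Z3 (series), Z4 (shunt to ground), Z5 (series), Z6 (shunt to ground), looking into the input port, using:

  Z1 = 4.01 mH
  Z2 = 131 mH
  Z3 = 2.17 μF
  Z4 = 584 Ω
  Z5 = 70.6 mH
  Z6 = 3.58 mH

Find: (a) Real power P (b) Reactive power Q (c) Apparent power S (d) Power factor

Step 1 — Angular frequency: ω = 2π·f = 2π·2080 = 1.307e+04 rad/s.
Step 2 — Component impedances:
  Z1: Z = jωL = j·1.307e+04·0.00401 = 0 + j52.41 Ω
  Z2: Z = jωL = j·1.307e+04·0.131 = 0 + j1712 Ω
  Z3: Z = 1/(jωC) = -j/(ω·C) = 0 - j35.26 Ω
  Z4: Z = R = 584 Ω
  Z5: Z = jωL = j·1.307e+04·0.0706 = 0 + j922.7 Ω
  Z6: Z = jωL = j·1.307e+04·0.00358 = 0 + j46.79 Ω
Step 3 — Ladder network (open output): work backward from the far end, alternating series and parallel combinations. Z_in = 319.8 + j320.4 Ω = 452.7∠45.1° Ω.
Step 4 — Source phasor: V = 10.5∠144.9° V = -8.591 + j6.038 V.
Step 5 — Current: I = V / Z = -0.003965 + j0.02285 A = 0.02319∠99.8° A.
Step 6 — Complex power: S = V·I* = 0.172 + j0.1724 VA.
Step 7 — Real power: P = Re(S) = 0.172 W.
Step 8 — Reactive power: Q = Im(S) = 0.1724 VAR.
Step 9 — Apparent power: |S| = 0.2435 VA.
Step 10 — Power factor: PF = P/|S| = 0.7064 (lagging).

(a) P = 0.172 W  (b) Q = 0.1724 VAR  (c) S = 0.2435 VA  (d) PF = 0.7064 (lagging)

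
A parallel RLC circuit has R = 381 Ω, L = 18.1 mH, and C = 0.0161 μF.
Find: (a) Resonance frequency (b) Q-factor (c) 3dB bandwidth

Step 1 — Resonance: ω₀ = 1/√(LC) = 1/√(0.0181·1.61e-08) = 5.858e+04 rad/s.
Step 2 — f₀ = ω₀/(2π) = 9323 Hz.
Step 3 — Parallel Q: Q = R/(ω₀L) = 381/(5.858e+04·0.0181) = 0.3593.
Step 4 — Bandwidth: Δω = ω₀/Q = 1.63e+05 rad/s; BW = Δω/(2π) = 2.595e+04 Hz.

(a) f₀ = 9323 Hz  (b) Q = 0.3593  (c) BW = 2.595e+04 Hz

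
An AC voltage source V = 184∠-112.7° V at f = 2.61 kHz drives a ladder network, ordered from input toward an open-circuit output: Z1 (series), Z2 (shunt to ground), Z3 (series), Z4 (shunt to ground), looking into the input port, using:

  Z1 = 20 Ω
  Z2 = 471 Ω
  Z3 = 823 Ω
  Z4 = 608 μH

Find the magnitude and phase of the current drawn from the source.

Step 1 — Angular frequency: ω = 2π·f = 2π·2610 = 1.64e+04 rad/s.
Step 2 — Component impedances:
  Z1: Z = R = 20 Ω
  Z2: Z = R = 471 Ω
  Z3: Z = R = 823 Ω
  Z4: Z = jωL = j·1.64e+04·0.000608 = 0 + j9.971 Ω
Step 3 — Ladder network (open output): work backward from the far end, alternating series and parallel combinations. Z_in = 319.6 + j1.321 Ω = 319.6∠0.2° Ω.
Step 4 — Source phasor: V = 184∠-112.7° V = -71.01 - j169.7 V.
Step 5 — Ohm's law: I = V / Z_total = (-71.01 - j169.7) / (319.6 + j1.321) = -0.2244 - j0.5302 A.
Step 6 — Convert to polar: |I| = 0.5758 A, ∠I = -112.9°.

I = 0.5758∠-112.9° A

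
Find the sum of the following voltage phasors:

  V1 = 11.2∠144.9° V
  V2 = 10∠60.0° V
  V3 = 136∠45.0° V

Step 1 — Convert each phasor to rectangular form:
  V1 = 11.2·(cos(144.9°) + j·sin(144.9°)) = -9.163 + j6.44 V
  V2 = 10·(cos(60.0°) + j·sin(60.0°)) = 5 + j8.66 V
  V3 = 136·(cos(45.0°) + j·sin(45.0°)) = 96.17 + j96.17 V
Step 2 — Sum components: V_total = 92 + j111.3 V.
Step 3 — Convert to polar: |V_total| = 144.4 V, ∠V_total = 50.4°.

V_total = 144.4∠50.4° V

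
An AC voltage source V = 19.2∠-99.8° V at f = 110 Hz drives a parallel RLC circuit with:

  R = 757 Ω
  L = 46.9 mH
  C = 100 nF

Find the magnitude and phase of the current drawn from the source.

Step 1 — Angular frequency: ω = 2π·f = 2π·110 = 691.2 rad/s.
Step 2 — Component impedances:
  R: Z = R = 757 Ω
  L: Z = jωL = j·691.2·0.0469 = 0 + j32.41 Ω
  C: Z = 1/(jωC) = -j/(ω·C) = 0 - j1.447e+04 Ω
Step 3 — Parallel combination: 1/Z_total = 1/R + 1/L + 1/C; Z_total = 1.392 + j32.43 Ω = 32.46∠87.5° Ω.
Step 4 — Source phasor: V = 19.2∠-99.8° V = -3.268 - j18.92 V.
Step 5 — Ohm's law: I = V / Z_total = (-3.268 - j18.92) / (1.392 + j32.43) = -0.5867 + j0.0756 A.
Step 6 — Convert to polar: |I| = 0.5915 A, ∠I = 172.7°.

I = 0.5915∠172.7° A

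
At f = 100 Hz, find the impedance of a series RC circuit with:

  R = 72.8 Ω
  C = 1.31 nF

Step 1 — Angular frequency: ω = 2π·f = 2π·100 = 628.3 rad/s.
Step 2 — Component impedances:
  R: Z = R = 72.8 Ω
  C: Z = 1/(jωC) = -j/(ω·C) = 0 - j1.215e+06 Ω
Step 3 — Series combination: Z_total = R + C = 72.8 - j1.215e+06 Ω = 1.215e+06∠-90.0° Ω.

Z = 72.8 - j1.215e+06 Ω = 1.215e+06∠-90.0° Ω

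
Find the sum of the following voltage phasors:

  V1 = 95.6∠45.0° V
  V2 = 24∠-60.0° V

Step 1 — Convert each phasor to rectangular form:
  V1 = 95.6·(cos(45.0°) + j·sin(45.0°)) = 67.6 + j67.6 V
  V2 = 24·(cos(-60.0°) + j·sin(-60.0°)) = 12 - j20.78 V
Step 2 — Sum components: V_total = 79.6 + j46.81 V.
Step 3 — Convert to polar: |V_total| = 92.35 V, ∠V_total = 30.5°.

V_total = 92.35∠30.5° V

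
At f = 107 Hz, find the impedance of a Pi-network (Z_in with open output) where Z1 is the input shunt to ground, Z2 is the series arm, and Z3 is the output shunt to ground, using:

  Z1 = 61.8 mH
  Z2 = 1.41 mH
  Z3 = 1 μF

Step 1 — Angular frequency: ω = 2π·f = 2π·107 = 672.3 rad/s.
Step 2 — Component impedances:
  Z1: Z = jωL = j·672.3·0.0618 = 0 + j41.55 Ω
  Z2: Z = jωL = j·672.3·0.00141 = 0 + j0.9479 Ω
  Z3: Z = 1/(jωC) = -j/(ω·C) = 0 - j1487 Ω
Step 3 — With open output, the series arm Z2 and the output shunt Z3 appear in series to ground: Z2 + Z3 = 0 - j1486 Ω.
Step 4 — Parallel with input shunt Z1: Z_in = Z1 || (Z2 + Z3) = 0 + j42.74 Ω = 42.74∠90.0° Ω.

Z = 0 + j42.74 Ω = 42.74∠90.0° Ω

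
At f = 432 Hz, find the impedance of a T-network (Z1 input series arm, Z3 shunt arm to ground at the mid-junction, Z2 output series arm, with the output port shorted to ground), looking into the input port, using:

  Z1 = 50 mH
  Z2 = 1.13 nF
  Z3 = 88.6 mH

Step 1 — Angular frequency: ω = 2π·f = 2π·432 = 2714 rad/s.
Step 2 — Component impedances:
  Z1: Z = jωL = j·2714·0.05 = 0 + j135.7 Ω
  Z2: Z = 1/(jωC) = -j/(ω·C) = 0 - j3.26e+05 Ω
  Z3: Z = jωL = j·2714·0.0886 = 0 + j240.5 Ω
Step 3 — With the output port shorted to ground, the output series arm Z2 runs from the junction to ground; the shunt arm Z3 also runs from the junction to ground. They appear in parallel: Z3 || Z2 = 0 + j240.7 Ω.
Step 4 — Series with input arm Z1: Z_in = Z1 + (Z3 || Z2) = 0 + j376.4 Ω = 376.4∠90.0° Ω.

Z = 0 + j376.4 Ω = 376.4∠90.0° Ω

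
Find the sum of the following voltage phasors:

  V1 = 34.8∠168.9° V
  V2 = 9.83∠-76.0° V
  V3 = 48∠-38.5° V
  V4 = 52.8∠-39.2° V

Step 1 — Convert each phasor to rectangular form:
  V1 = 34.8·(cos(168.9°) + j·sin(168.9°)) = -34.15 + j6.7 V
  V2 = 9.83·(cos(-76.0°) + j·sin(-76.0°)) = 2.378 - j9.538 V
  V3 = 48·(cos(-38.5°) + j·sin(-38.5°)) = 37.57 - j29.88 V
  V4 = 52.8·(cos(-39.2°) + j·sin(-39.2°)) = 40.92 - j33.37 V
Step 2 — Sum components: V_total = 46.71 - j66.09 V.
Step 3 — Convert to polar: |V_total| = 80.93 V, ∠V_total = -54.7°.

V_total = 80.93∠-54.7° V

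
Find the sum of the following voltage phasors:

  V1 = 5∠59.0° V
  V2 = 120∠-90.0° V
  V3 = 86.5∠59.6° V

Step 1 — Convert each phasor to rectangular form:
  V1 = 5·(cos(59.0°) + j·sin(59.0°)) = 2.575 + j4.286 V
  V2 = 120·(cos(-90.0°) + j·sin(-90.0°)) = 0 - j120 V
  V3 = 86.5·(cos(59.6°) + j·sin(59.6°)) = 43.77 + j74.61 V
Step 2 — Sum components: V_total = 46.35 - j41.11 V.
Step 3 — Convert to polar: |V_total| = 61.95 V, ∠V_total = -41.6°.

V_total = 61.95∠-41.6° V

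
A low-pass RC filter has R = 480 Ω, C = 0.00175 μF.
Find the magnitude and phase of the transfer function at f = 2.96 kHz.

Step 1 — Angular frequency: ω = 2π·2960 = 1.86e+04 rad/s.
Step 2 — Transfer function: H(jω) = 1/(1 + jωRC).
Step 3 — Denominator: 1 + jωRC = 1 + j·1.86e+04·480·1.75e-09 = 1 + j0.01562.
Step 4 — H = 0.9998 - j0.01562.
Step 5 — Magnitude: |H| = 0.9999 (-0.0 dB); phase: φ = -0.9°.

|H| = 0.9999 (-0.0 dB), φ = -0.9°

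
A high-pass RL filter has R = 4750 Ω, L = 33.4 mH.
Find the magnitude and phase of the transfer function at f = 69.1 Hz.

Step 1 — Angular frequency: ω = 2π·69.1 = 434.2 rad/s.
Step 2 — Transfer function: H(jω) = jωL/(R + jωL).
Step 3 — Numerator jωL = j·14.5; denominator R + jωL = 4750 + j14.5.
Step 4 — H = 9.32e-06 + j0.003053.
Step 5 — Magnitude: |H| = 0.003053 (-50.3 dB); phase: φ = 89.8°.

|H| = 0.003053 (-50.3 dB), φ = 89.8°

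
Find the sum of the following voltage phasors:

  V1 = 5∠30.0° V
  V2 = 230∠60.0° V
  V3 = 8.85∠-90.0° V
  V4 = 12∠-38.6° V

Step 1 — Convert each phasor to rectangular form:
  V1 = 5·(cos(30.0°) + j·sin(30.0°)) = 4.33 + j2.5 V
  V2 = 230·(cos(60.0°) + j·sin(60.0°)) = 115 + j199.2 V
  V3 = 8.85·(cos(-90.0°) + j·sin(-90.0°)) = 0 - j8.85 V
  V4 = 12·(cos(-38.6°) + j·sin(-38.6°)) = 9.378 - j7.487 V
Step 2 — Sum components: V_total = 128.7 + j185.3 V.
Step 3 — Convert to polar: |V_total| = 225.7 V, ∠V_total = 55.2°.

V_total = 225.7∠55.2° V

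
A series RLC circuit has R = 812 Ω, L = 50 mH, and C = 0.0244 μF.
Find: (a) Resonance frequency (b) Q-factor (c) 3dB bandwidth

Step 1 — Resonance: ω₀ = 1/√(LC) = 1/√(0.05·2.44e-08) = 2.863e+04 rad/s.
Step 2 — f₀ = ω₀/(2π) = 4557 Hz.
Step 3 — Series Q: Q = ω₀L/R = 2.863e+04·0.05/812 = 1.763.
Step 4 — Bandwidth: Δω = ω₀/Q = 1.624e+04 rad/s; BW = Δω/(2π) = 2585 Hz.

(a) f₀ = 4557 Hz  (b) Q = 1.763  (c) BW = 2585 Hz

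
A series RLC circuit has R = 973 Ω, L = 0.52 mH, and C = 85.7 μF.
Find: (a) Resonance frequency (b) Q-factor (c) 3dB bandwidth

Step 1 — Resonance condition Im(Z)=0 gives ω₀ = 1/√(LC).
Step 2 — ω₀ = 1/√(0.00052·8.57e-05) = 4737 rad/s.
Step 3 — f₀ = ω₀/(2π) = 753.9 Hz.
Step 4 — Series Q: Q = ω₀L/R = 4737·0.00052/973 = 0.002532.
Step 5 — 3dB bandwidth: Δω = ω₀/Q = 1.871e+06 rad/s; BW = Δω/(2π) = 2.978e+05 Hz.

(a) f₀ = 753.9 Hz  (b) Q = 0.002532  (c) BW = 2.978e+05 Hz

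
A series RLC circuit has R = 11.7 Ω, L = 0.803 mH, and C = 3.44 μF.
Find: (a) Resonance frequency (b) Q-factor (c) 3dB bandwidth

Step 1 — Resonance: ω₀ = 1/√(LC) = 1/√(0.000803·3.44e-06) = 1.903e+04 rad/s.
Step 2 — f₀ = ω₀/(2π) = 3028 Hz.
Step 3 — Series Q: Q = ω₀L/R = 1.903e+04·0.000803/11.7 = 1.306.
Step 4 — Bandwidth: Δω = ω₀/Q = 1.457e+04 rad/s; BW = Δω/(2π) = 2319 Hz.

(a) f₀ = 3028 Hz  (b) Q = 1.306  (c) BW = 2319 Hz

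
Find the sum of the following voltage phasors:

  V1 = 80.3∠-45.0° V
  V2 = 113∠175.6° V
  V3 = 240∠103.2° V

Step 1 — Convert each phasor to rectangular form:
  V1 = 80.3·(cos(-45.0°) + j·sin(-45.0°)) = 56.78 - j56.78 V
  V2 = 113·(cos(175.6°) + j·sin(175.6°)) = -112.7 + j8.669 V
  V3 = 240·(cos(103.2°) + j·sin(103.2°)) = -54.8 + j233.7 V
Step 2 — Sum components: V_total = -110.7 + j185.5 V.
Step 3 — Convert to polar: |V_total| = 216.1 V, ∠V_total = 120.8°.

V_total = 216.1∠120.8° V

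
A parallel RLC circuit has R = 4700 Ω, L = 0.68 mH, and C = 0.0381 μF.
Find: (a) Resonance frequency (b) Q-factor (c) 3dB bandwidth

Step 1 — Resonance: ω₀ = 1/√(LC) = 1/√(0.00068·3.81e-08) = 1.965e+05 rad/s.
Step 2 — f₀ = ω₀/(2π) = 3.127e+04 Hz.
Step 3 — Parallel Q: Q = R/(ω₀L) = 4700/(1.965e+05·0.00068) = 35.18.
Step 4 — Bandwidth: Δω = ω₀/Q = 5584 rad/s; BW = Δω/(2π) = 888.8 Hz.

(a) f₀ = 3.127e+04 Hz  (b) Q = 35.18  (c) BW = 888.8 Hz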